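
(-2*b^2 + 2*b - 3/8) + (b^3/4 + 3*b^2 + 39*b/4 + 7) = b^3/4 + b^2 + 47*b/4 + 53/8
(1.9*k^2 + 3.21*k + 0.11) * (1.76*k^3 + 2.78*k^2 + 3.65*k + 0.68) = 3.344*k^5 + 10.9316*k^4 + 16.0524*k^3 + 13.3143*k^2 + 2.5843*k + 0.0748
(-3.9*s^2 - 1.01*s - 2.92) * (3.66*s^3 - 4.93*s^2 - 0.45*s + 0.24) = -14.274*s^5 + 15.5304*s^4 - 3.9529*s^3 + 13.9141*s^2 + 1.0716*s - 0.7008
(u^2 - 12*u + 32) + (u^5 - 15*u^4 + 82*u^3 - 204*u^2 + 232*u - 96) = u^5 - 15*u^4 + 82*u^3 - 203*u^2 + 220*u - 64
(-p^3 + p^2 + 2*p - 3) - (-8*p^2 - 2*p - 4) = -p^3 + 9*p^2 + 4*p + 1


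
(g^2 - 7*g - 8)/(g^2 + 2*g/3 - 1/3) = 3*(g - 8)/(3*g - 1)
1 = 1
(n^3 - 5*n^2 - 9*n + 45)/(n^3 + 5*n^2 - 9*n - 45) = (n - 5)/(n + 5)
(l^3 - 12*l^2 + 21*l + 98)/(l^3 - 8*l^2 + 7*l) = (l^2 - 5*l - 14)/(l*(l - 1))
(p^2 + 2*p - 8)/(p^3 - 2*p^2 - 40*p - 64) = (p - 2)/(p^2 - 6*p - 16)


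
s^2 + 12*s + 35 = (s + 5)*(s + 7)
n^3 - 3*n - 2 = (n - 2)*(n + 1)^2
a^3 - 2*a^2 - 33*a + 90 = (a - 5)*(a - 3)*(a + 6)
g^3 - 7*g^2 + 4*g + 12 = (g - 6)*(g - 2)*(g + 1)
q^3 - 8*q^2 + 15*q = q*(q - 5)*(q - 3)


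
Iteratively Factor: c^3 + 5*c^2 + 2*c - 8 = (c - 1)*(c^2 + 6*c + 8) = (c - 1)*(c + 4)*(c + 2)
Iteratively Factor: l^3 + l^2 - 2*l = (l + 2)*(l^2 - l) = (l - 1)*(l + 2)*(l)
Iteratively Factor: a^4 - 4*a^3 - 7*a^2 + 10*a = (a)*(a^3 - 4*a^2 - 7*a + 10) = a*(a - 1)*(a^2 - 3*a - 10) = a*(a - 5)*(a - 1)*(a + 2)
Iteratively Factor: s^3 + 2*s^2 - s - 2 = (s + 1)*(s^2 + s - 2) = (s + 1)*(s + 2)*(s - 1)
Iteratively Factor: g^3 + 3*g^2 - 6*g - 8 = (g + 1)*(g^2 + 2*g - 8) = (g - 2)*(g + 1)*(g + 4)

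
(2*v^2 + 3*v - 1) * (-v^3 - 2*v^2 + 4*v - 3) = -2*v^5 - 7*v^4 + 3*v^3 + 8*v^2 - 13*v + 3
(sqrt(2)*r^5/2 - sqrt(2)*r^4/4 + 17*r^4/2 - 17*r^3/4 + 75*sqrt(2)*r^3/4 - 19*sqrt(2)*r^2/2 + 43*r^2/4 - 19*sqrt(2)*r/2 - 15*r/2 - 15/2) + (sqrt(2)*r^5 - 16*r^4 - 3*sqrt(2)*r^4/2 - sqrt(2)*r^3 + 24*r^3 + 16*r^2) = 3*sqrt(2)*r^5/2 - 15*r^4/2 - 7*sqrt(2)*r^4/4 + 79*r^3/4 + 71*sqrt(2)*r^3/4 - 19*sqrt(2)*r^2/2 + 107*r^2/4 - 19*sqrt(2)*r/2 - 15*r/2 - 15/2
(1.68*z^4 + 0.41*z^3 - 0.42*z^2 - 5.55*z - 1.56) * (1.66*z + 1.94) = 2.7888*z^5 + 3.9398*z^4 + 0.0982*z^3 - 10.0278*z^2 - 13.3566*z - 3.0264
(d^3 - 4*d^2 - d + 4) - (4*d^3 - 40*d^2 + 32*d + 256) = -3*d^3 + 36*d^2 - 33*d - 252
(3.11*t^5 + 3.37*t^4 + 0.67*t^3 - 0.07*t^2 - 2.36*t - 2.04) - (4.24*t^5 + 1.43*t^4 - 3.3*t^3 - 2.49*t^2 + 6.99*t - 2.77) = -1.13*t^5 + 1.94*t^4 + 3.97*t^3 + 2.42*t^2 - 9.35*t + 0.73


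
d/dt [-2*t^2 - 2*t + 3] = -4*t - 2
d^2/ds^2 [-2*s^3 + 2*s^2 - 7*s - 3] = 4 - 12*s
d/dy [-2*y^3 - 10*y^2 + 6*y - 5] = -6*y^2 - 20*y + 6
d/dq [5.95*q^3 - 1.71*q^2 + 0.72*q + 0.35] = 17.85*q^2 - 3.42*q + 0.72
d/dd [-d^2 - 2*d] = -2*d - 2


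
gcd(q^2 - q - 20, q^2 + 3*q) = 1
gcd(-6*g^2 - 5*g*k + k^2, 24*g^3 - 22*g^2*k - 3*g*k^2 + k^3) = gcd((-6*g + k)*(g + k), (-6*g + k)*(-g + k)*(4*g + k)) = 6*g - k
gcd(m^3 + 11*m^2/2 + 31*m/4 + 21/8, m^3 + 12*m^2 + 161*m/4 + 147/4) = m^2 + 5*m + 21/4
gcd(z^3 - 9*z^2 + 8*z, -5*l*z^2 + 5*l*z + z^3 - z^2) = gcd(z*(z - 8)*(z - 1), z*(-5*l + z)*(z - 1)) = z^2 - z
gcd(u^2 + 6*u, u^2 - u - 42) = u + 6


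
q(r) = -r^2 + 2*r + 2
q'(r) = 2 - 2*r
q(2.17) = 1.63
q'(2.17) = -2.34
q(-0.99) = -0.96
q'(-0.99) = 3.98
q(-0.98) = -0.92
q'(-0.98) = 3.96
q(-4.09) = -22.91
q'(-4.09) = 10.18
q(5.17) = -14.39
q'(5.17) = -8.34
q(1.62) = 2.62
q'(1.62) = -1.24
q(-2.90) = -12.21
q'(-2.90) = 7.80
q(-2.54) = -9.53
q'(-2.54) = 7.08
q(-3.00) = -13.00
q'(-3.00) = 8.00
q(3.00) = -1.00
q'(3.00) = -4.00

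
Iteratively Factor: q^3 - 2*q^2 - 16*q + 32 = (q - 2)*(q^2 - 16) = (q - 4)*(q - 2)*(q + 4)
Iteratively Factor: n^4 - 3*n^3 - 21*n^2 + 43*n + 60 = (n - 3)*(n^3 - 21*n - 20) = (n - 5)*(n - 3)*(n^2 + 5*n + 4) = (n - 5)*(n - 3)*(n + 1)*(n + 4)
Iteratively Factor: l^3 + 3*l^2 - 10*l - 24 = (l + 4)*(l^2 - l - 6) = (l + 2)*(l + 4)*(l - 3)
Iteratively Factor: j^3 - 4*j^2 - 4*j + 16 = (j + 2)*(j^2 - 6*j + 8) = (j - 2)*(j + 2)*(j - 4)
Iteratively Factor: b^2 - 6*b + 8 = (b - 2)*(b - 4)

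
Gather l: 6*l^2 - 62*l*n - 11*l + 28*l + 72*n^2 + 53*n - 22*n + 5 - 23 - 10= 6*l^2 + l*(17 - 62*n) + 72*n^2 + 31*n - 28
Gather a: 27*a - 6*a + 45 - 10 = 21*a + 35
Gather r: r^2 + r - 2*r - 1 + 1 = r^2 - r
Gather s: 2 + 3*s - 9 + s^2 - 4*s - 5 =s^2 - s - 12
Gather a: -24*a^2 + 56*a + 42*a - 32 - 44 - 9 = -24*a^2 + 98*a - 85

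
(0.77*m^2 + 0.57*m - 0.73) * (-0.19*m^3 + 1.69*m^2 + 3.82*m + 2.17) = -0.1463*m^5 + 1.193*m^4 + 4.0434*m^3 + 2.6146*m^2 - 1.5517*m - 1.5841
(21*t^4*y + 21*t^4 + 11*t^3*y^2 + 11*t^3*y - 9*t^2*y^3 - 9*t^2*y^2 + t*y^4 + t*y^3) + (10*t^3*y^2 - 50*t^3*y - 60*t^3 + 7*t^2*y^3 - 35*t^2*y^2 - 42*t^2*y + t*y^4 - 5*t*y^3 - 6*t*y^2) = 21*t^4*y + 21*t^4 + 21*t^3*y^2 - 39*t^3*y - 60*t^3 - 2*t^2*y^3 - 44*t^2*y^2 - 42*t^2*y + 2*t*y^4 - 4*t*y^3 - 6*t*y^2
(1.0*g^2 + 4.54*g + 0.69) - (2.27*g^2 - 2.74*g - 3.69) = -1.27*g^2 + 7.28*g + 4.38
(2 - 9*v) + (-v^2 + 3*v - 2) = -v^2 - 6*v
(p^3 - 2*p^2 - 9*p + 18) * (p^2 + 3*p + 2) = p^5 + p^4 - 13*p^3 - 13*p^2 + 36*p + 36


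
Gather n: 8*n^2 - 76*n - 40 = 8*n^2 - 76*n - 40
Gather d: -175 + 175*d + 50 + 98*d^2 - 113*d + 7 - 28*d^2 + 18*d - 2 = 70*d^2 + 80*d - 120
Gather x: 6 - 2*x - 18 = -2*x - 12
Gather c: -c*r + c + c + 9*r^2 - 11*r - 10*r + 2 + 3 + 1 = c*(2 - r) + 9*r^2 - 21*r + 6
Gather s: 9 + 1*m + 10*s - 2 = m + 10*s + 7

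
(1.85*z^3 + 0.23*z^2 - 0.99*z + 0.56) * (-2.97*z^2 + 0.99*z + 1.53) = -5.4945*z^5 + 1.1484*z^4 + 5.9985*z^3 - 2.2914*z^2 - 0.9603*z + 0.8568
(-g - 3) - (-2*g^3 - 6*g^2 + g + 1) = 2*g^3 + 6*g^2 - 2*g - 4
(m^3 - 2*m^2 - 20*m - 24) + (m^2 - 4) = m^3 - m^2 - 20*m - 28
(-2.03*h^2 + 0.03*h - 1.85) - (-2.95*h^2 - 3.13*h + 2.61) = 0.92*h^2 + 3.16*h - 4.46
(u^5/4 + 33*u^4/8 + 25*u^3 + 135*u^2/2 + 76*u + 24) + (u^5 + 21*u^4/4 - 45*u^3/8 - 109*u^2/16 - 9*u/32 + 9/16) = 5*u^5/4 + 75*u^4/8 + 155*u^3/8 + 971*u^2/16 + 2423*u/32 + 393/16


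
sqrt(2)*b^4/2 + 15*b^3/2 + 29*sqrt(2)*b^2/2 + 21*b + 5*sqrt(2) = (b + sqrt(2))^2*(b + 5*sqrt(2))*(sqrt(2)*b/2 + 1/2)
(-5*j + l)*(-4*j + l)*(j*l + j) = 20*j^3*l + 20*j^3 - 9*j^2*l^2 - 9*j^2*l + j*l^3 + j*l^2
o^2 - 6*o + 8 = (o - 4)*(o - 2)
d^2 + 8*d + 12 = (d + 2)*(d + 6)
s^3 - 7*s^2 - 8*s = s*(s - 8)*(s + 1)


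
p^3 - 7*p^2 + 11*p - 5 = (p - 5)*(p - 1)^2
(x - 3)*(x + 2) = x^2 - x - 6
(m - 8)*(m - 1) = m^2 - 9*m + 8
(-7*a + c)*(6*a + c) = -42*a^2 - a*c + c^2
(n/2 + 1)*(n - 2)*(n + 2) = n^3/2 + n^2 - 2*n - 4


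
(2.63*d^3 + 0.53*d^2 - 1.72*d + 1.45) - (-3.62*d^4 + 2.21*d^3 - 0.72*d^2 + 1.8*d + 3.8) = 3.62*d^4 + 0.42*d^3 + 1.25*d^2 - 3.52*d - 2.35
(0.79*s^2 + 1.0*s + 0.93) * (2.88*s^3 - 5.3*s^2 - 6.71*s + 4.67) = 2.2752*s^5 - 1.307*s^4 - 7.9225*s^3 - 7.9497*s^2 - 1.5703*s + 4.3431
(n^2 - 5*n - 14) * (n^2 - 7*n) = n^4 - 12*n^3 + 21*n^2 + 98*n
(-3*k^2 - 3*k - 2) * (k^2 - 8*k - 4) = -3*k^4 + 21*k^3 + 34*k^2 + 28*k + 8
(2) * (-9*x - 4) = -18*x - 8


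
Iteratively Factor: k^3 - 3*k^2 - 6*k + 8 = (k + 2)*(k^2 - 5*k + 4) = (k - 1)*(k + 2)*(k - 4)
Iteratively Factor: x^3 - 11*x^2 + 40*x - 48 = (x - 4)*(x^2 - 7*x + 12) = (x - 4)^2*(x - 3)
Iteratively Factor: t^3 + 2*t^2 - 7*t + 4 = (t - 1)*(t^2 + 3*t - 4) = (t - 1)*(t + 4)*(t - 1)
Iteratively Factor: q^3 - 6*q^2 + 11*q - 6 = (q - 2)*(q^2 - 4*q + 3) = (q - 2)*(q - 1)*(q - 3)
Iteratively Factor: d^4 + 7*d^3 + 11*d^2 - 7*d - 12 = (d + 3)*(d^3 + 4*d^2 - d - 4) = (d + 1)*(d + 3)*(d^2 + 3*d - 4) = (d + 1)*(d + 3)*(d + 4)*(d - 1)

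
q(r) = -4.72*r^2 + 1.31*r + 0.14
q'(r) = 1.31 - 9.44*r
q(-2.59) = -34.92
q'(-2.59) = 25.76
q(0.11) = 0.23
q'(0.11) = 0.27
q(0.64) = -0.95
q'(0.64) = -4.73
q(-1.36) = -10.37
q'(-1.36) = 14.15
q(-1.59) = -13.88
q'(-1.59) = 16.32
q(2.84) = -34.21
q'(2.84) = -25.50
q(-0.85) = -4.38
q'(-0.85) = 9.33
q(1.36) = -6.81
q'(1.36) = -11.53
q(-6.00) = -177.64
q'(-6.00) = 57.95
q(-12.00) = -695.26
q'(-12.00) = 114.59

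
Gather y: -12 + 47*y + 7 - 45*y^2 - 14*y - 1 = -45*y^2 + 33*y - 6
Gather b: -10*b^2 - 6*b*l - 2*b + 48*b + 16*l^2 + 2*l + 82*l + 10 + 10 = -10*b^2 + b*(46 - 6*l) + 16*l^2 + 84*l + 20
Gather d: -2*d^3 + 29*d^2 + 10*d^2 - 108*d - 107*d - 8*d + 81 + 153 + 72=-2*d^3 + 39*d^2 - 223*d + 306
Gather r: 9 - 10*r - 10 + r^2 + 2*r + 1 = r^2 - 8*r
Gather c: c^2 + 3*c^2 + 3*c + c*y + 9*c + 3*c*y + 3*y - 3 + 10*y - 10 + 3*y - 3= 4*c^2 + c*(4*y + 12) + 16*y - 16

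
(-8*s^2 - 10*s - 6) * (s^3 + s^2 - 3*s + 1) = -8*s^5 - 18*s^4 + 8*s^3 + 16*s^2 + 8*s - 6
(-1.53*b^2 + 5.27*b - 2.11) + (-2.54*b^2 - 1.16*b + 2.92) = -4.07*b^2 + 4.11*b + 0.81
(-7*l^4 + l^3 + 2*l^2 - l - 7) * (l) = -7*l^5 + l^4 + 2*l^3 - l^2 - 7*l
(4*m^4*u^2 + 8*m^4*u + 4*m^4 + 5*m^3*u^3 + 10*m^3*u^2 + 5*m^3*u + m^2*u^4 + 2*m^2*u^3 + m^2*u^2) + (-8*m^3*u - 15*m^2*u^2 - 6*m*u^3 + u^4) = 4*m^4*u^2 + 8*m^4*u + 4*m^4 + 5*m^3*u^3 + 10*m^3*u^2 - 3*m^3*u + m^2*u^4 + 2*m^2*u^3 - 14*m^2*u^2 - 6*m*u^3 + u^4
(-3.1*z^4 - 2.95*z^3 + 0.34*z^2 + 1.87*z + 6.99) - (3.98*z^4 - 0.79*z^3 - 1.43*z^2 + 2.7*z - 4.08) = -7.08*z^4 - 2.16*z^3 + 1.77*z^2 - 0.83*z + 11.07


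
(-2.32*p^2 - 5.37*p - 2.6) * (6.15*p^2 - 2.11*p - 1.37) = -14.268*p^4 - 28.1303*p^3 - 1.4809*p^2 + 12.8429*p + 3.562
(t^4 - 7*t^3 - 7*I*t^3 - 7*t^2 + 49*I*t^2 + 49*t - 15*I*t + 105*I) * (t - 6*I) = t^5 - 7*t^4 - 13*I*t^4 - 49*t^3 + 91*I*t^3 + 343*t^2 + 27*I*t^2 - 90*t - 189*I*t + 630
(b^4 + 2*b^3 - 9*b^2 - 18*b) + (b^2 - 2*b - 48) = b^4 + 2*b^3 - 8*b^2 - 20*b - 48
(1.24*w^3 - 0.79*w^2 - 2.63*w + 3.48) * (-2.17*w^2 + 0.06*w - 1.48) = -2.6908*w^5 + 1.7887*w^4 + 3.8245*w^3 - 6.5402*w^2 + 4.1012*w - 5.1504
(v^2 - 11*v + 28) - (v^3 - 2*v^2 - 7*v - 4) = -v^3 + 3*v^2 - 4*v + 32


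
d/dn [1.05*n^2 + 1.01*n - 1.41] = 2.1*n + 1.01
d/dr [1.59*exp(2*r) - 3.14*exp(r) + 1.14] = (3.18*exp(r) - 3.14)*exp(r)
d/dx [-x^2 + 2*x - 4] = 2 - 2*x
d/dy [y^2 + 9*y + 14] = 2*y + 9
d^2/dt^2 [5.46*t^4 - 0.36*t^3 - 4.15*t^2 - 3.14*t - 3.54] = 65.52*t^2 - 2.16*t - 8.3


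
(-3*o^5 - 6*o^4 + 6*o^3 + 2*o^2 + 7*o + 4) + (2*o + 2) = -3*o^5 - 6*o^4 + 6*o^3 + 2*o^2 + 9*o + 6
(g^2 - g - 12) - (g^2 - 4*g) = 3*g - 12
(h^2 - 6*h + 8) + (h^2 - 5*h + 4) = 2*h^2 - 11*h + 12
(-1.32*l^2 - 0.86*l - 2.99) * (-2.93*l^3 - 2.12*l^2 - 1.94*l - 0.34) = 3.8676*l^5 + 5.3182*l^4 + 13.1447*l^3 + 8.456*l^2 + 6.093*l + 1.0166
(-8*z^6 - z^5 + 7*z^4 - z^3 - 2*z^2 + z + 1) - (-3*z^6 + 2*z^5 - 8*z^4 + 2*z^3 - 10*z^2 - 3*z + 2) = -5*z^6 - 3*z^5 + 15*z^4 - 3*z^3 + 8*z^2 + 4*z - 1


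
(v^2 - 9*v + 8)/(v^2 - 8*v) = (v - 1)/v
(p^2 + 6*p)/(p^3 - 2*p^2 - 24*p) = (p + 6)/(p^2 - 2*p - 24)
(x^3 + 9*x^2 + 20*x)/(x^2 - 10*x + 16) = x*(x^2 + 9*x + 20)/(x^2 - 10*x + 16)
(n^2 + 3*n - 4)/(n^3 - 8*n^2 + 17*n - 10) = (n + 4)/(n^2 - 7*n + 10)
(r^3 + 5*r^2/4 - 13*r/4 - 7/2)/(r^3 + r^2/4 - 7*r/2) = (r + 1)/r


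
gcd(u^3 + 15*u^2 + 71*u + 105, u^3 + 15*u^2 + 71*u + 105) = u^3 + 15*u^2 + 71*u + 105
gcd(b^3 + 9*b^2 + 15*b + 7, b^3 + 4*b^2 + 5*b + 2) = b^2 + 2*b + 1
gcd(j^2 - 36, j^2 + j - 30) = j + 6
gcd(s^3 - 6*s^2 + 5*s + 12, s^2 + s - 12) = s - 3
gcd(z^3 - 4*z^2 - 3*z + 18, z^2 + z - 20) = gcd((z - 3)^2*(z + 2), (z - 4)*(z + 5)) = 1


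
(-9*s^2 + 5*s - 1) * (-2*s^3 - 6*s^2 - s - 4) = 18*s^5 + 44*s^4 - 19*s^3 + 37*s^2 - 19*s + 4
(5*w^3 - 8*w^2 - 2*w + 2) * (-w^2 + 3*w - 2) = -5*w^5 + 23*w^4 - 32*w^3 + 8*w^2 + 10*w - 4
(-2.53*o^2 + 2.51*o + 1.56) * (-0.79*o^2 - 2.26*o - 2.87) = 1.9987*o^4 + 3.7349*o^3 + 0.356100000000001*o^2 - 10.7293*o - 4.4772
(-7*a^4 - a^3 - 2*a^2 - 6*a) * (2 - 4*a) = 28*a^5 - 10*a^4 + 6*a^3 + 20*a^2 - 12*a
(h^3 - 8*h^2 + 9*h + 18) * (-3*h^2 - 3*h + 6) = -3*h^5 + 21*h^4 + 3*h^3 - 129*h^2 + 108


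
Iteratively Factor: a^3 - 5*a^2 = (a - 5)*(a^2) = a*(a - 5)*(a)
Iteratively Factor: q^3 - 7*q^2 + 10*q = (q - 2)*(q^2 - 5*q) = q*(q - 2)*(q - 5)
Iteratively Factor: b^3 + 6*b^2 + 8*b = (b + 2)*(b^2 + 4*b) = (b + 2)*(b + 4)*(b)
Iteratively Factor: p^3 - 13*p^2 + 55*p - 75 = (p - 5)*(p^2 - 8*p + 15) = (p - 5)^2*(p - 3)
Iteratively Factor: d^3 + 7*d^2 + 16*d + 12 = (d + 2)*(d^2 + 5*d + 6) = (d + 2)^2*(d + 3)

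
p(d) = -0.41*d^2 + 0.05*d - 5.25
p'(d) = 0.05 - 0.82*d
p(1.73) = -6.39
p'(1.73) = -1.37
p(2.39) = -7.47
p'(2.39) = -1.91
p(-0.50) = -5.38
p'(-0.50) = 0.46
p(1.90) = -6.64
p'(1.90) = -1.51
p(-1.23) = -5.93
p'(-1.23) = 1.06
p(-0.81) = -5.56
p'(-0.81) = 0.71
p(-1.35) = -6.06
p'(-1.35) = 1.16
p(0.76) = -5.45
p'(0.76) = -0.57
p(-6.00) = -20.31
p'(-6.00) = 4.97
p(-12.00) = -64.89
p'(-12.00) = 9.89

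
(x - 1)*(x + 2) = x^2 + x - 2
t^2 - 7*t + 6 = (t - 6)*(t - 1)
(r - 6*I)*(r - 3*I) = r^2 - 9*I*r - 18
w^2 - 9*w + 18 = (w - 6)*(w - 3)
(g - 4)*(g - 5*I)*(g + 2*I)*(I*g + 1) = I*g^4 + 4*g^3 - 4*I*g^3 - 16*g^2 + 7*I*g^2 + 10*g - 28*I*g - 40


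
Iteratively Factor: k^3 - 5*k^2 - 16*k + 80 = (k + 4)*(k^2 - 9*k + 20) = (k - 5)*(k + 4)*(k - 4)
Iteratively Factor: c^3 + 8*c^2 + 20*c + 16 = (c + 2)*(c^2 + 6*c + 8) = (c + 2)^2*(c + 4)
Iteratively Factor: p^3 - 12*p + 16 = (p - 2)*(p^2 + 2*p - 8) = (p - 2)^2*(p + 4)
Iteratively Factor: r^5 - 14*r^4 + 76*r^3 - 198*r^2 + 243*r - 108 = (r - 3)*(r^4 - 11*r^3 + 43*r^2 - 69*r + 36) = (r - 3)^2*(r^3 - 8*r^2 + 19*r - 12) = (r - 4)*(r - 3)^2*(r^2 - 4*r + 3) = (r - 4)*(r - 3)^3*(r - 1)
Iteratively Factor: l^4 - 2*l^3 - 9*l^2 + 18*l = (l - 2)*(l^3 - 9*l) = (l - 2)*(l + 3)*(l^2 - 3*l) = l*(l - 2)*(l + 3)*(l - 3)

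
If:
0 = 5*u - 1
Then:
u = 1/5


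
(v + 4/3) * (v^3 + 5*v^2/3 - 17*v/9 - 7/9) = v^4 + 3*v^3 + v^2/3 - 89*v/27 - 28/27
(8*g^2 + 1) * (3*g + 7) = 24*g^3 + 56*g^2 + 3*g + 7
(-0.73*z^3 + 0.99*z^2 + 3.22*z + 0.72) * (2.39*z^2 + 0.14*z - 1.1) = -1.7447*z^5 + 2.2639*z^4 + 8.6374*z^3 + 1.0826*z^2 - 3.4412*z - 0.792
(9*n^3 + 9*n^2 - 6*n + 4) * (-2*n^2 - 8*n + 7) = -18*n^5 - 90*n^4 + 3*n^3 + 103*n^2 - 74*n + 28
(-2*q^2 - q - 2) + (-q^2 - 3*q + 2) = -3*q^2 - 4*q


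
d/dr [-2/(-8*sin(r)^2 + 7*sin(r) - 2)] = 2*(7 - 16*sin(r))*cos(r)/(8*sin(r)^2 - 7*sin(r) + 2)^2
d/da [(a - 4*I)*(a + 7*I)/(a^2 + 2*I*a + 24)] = -I/(a^2 + 12*I*a - 36)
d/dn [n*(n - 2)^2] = (n - 2)*(3*n - 2)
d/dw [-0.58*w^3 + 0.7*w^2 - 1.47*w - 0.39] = -1.74*w^2 + 1.4*w - 1.47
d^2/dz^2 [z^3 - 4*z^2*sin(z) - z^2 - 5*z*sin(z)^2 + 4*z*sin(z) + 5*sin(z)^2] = 4*z^2*sin(z) - 4*z*sin(z) - 16*z*cos(z) - 10*z*cos(2*z) + 6*z + 8*sqrt(2)*cos(z + pi/4) + 10*sqrt(2)*cos(2*z + pi/4) - 2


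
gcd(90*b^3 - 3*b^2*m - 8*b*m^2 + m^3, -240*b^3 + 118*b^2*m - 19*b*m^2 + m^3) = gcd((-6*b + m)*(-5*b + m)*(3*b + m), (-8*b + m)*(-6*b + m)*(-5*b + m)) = 30*b^2 - 11*b*m + m^2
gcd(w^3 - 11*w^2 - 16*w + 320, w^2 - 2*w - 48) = w - 8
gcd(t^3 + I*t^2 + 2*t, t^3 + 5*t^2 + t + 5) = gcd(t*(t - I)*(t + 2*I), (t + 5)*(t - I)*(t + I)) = t - I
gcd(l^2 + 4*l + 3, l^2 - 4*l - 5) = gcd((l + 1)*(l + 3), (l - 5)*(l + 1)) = l + 1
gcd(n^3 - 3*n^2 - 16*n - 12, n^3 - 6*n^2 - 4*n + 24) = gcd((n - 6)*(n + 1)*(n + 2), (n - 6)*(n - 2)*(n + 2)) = n^2 - 4*n - 12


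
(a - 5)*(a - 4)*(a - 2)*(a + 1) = a^4 - 10*a^3 + 27*a^2 - 2*a - 40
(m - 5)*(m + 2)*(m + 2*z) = m^3 + 2*m^2*z - 3*m^2 - 6*m*z - 10*m - 20*z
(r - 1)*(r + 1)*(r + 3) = r^3 + 3*r^2 - r - 3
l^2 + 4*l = l*(l + 4)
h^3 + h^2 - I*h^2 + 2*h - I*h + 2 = (h + 1)*(h - 2*I)*(h + I)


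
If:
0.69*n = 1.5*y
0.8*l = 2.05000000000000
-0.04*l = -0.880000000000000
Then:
No Solution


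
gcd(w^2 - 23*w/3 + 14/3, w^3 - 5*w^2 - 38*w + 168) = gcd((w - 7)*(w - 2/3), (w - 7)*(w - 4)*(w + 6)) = w - 7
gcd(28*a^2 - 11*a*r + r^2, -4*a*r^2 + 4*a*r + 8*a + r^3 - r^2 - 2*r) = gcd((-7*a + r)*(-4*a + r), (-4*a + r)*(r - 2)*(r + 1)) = -4*a + r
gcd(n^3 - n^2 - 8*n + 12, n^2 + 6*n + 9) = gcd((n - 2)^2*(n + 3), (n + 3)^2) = n + 3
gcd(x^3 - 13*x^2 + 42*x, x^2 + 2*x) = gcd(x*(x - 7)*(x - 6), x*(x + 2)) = x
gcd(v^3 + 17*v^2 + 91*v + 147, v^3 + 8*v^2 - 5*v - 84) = v + 7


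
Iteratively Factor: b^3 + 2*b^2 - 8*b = (b - 2)*(b^2 + 4*b) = (b - 2)*(b + 4)*(b)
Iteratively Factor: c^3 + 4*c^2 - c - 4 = (c + 1)*(c^2 + 3*c - 4) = (c - 1)*(c + 1)*(c + 4)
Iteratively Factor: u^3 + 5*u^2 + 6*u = (u)*(u^2 + 5*u + 6) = u*(u + 2)*(u + 3)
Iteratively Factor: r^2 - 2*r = (r - 2)*(r)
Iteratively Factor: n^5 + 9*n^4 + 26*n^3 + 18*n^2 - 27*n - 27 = (n - 1)*(n^4 + 10*n^3 + 36*n^2 + 54*n + 27) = (n - 1)*(n + 3)*(n^3 + 7*n^2 + 15*n + 9) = (n - 1)*(n + 3)^2*(n^2 + 4*n + 3) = (n - 1)*(n + 1)*(n + 3)^2*(n + 3)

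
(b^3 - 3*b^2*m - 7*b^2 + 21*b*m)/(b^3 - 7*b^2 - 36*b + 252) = b*(b - 3*m)/(b^2 - 36)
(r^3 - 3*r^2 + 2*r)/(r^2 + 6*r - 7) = r*(r - 2)/(r + 7)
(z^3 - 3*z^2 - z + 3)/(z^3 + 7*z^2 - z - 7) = (z - 3)/(z + 7)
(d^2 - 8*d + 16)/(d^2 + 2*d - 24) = (d - 4)/(d + 6)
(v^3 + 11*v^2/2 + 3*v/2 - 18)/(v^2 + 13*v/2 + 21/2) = (2*v^2 + 5*v - 12)/(2*v + 7)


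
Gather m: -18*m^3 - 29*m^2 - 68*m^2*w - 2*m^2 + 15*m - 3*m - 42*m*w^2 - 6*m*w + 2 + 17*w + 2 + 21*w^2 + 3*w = -18*m^3 + m^2*(-68*w - 31) + m*(-42*w^2 - 6*w + 12) + 21*w^2 + 20*w + 4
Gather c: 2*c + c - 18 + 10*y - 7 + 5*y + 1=3*c + 15*y - 24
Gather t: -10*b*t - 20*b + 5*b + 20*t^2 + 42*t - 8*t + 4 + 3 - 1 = -15*b + 20*t^2 + t*(34 - 10*b) + 6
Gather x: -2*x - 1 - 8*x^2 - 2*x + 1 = -8*x^2 - 4*x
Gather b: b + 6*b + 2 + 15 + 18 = 7*b + 35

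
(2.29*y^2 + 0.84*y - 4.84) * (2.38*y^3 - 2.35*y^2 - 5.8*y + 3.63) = 5.4502*y^5 - 3.3823*y^4 - 26.7752*y^3 + 14.8147*y^2 + 31.1212*y - 17.5692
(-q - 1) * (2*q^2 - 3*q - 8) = -2*q^3 + q^2 + 11*q + 8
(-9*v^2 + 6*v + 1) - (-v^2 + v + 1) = -8*v^2 + 5*v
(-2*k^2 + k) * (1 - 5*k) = 10*k^3 - 7*k^2 + k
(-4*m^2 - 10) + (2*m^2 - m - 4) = -2*m^2 - m - 14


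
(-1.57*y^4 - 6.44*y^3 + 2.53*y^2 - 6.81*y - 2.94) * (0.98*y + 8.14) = -1.5386*y^5 - 19.091*y^4 - 49.9422*y^3 + 13.9204*y^2 - 58.3146*y - 23.9316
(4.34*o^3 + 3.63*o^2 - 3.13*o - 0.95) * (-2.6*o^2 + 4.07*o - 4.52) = -11.284*o^5 + 8.2258*o^4 + 3.2953*o^3 - 26.6767*o^2 + 10.2811*o + 4.294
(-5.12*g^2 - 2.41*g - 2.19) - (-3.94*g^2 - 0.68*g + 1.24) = -1.18*g^2 - 1.73*g - 3.43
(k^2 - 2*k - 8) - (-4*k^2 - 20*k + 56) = 5*k^2 + 18*k - 64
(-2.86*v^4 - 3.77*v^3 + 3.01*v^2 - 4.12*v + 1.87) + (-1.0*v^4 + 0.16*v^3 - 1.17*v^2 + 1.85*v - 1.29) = -3.86*v^4 - 3.61*v^3 + 1.84*v^2 - 2.27*v + 0.58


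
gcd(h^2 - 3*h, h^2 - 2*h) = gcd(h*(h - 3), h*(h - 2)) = h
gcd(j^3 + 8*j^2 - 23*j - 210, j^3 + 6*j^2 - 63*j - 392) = j + 7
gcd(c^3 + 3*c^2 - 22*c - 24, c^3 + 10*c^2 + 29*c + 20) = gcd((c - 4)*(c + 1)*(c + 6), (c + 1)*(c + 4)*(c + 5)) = c + 1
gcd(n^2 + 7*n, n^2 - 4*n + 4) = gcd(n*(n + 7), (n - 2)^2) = 1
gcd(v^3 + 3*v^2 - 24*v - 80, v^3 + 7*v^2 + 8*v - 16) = v^2 + 8*v + 16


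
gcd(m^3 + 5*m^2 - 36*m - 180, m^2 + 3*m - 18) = m + 6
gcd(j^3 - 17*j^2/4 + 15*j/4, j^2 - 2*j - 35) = 1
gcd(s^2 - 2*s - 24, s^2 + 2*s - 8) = s + 4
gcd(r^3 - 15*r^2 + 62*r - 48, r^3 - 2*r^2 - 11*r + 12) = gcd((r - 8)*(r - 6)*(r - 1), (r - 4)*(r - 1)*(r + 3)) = r - 1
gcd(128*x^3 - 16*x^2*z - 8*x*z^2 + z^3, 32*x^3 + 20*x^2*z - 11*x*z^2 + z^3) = 32*x^2 - 12*x*z + z^2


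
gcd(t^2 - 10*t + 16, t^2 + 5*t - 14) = t - 2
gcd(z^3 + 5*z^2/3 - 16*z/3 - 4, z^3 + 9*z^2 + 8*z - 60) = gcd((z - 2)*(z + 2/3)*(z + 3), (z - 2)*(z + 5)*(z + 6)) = z - 2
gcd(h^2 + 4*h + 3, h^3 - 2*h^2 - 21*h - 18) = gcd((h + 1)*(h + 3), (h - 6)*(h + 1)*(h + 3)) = h^2 + 4*h + 3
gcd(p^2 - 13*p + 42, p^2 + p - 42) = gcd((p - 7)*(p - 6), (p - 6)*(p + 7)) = p - 6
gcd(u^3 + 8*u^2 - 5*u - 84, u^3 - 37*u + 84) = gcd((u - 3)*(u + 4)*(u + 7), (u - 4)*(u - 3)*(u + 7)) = u^2 + 4*u - 21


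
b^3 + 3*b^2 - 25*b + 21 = (b - 3)*(b - 1)*(b + 7)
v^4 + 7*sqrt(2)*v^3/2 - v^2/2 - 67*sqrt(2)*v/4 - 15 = (v - 3*sqrt(2)/2)*(v + sqrt(2)/2)*(v + 2*sqrt(2))*(v + 5*sqrt(2)/2)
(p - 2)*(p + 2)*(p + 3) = p^3 + 3*p^2 - 4*p - 12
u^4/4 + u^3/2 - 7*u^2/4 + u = u*(u/4 + 1)*(u - 1)^2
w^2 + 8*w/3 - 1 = (w - 1/3)*(w + 3)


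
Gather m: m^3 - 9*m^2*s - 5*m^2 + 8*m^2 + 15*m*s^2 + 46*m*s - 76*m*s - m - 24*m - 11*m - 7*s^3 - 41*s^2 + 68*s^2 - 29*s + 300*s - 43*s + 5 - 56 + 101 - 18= m^3 + m^2*(3 - 9*s) + m*(15*s^2 - 30*s - 36) - 7*s^3 + 27*s^2 + 228*s + 32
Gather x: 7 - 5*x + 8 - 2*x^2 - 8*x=-2*x^2 - 13*x + 15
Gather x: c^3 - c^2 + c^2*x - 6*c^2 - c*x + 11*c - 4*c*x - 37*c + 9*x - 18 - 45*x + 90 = c^3 - 7*c^2 - 26*c + x*(c^2 - 5*c - 36) + 72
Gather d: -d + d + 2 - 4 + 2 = 0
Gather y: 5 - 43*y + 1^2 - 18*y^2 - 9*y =-18*y^2 - 52*y + 6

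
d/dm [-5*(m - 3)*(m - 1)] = 20 - 10*m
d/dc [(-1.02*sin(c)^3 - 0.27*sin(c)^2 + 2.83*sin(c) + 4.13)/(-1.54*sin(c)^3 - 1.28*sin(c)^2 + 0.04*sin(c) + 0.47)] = (0.8898*sin(c)^4 + 8.6348*sin(c)^3 + 21.254*sin(c)^2 + 10.319*sin(c) + 1.1649)*cos(c)/(2.3716*sin(c)^6 + 3.9424*sin(c)^5 + 1.5152*sin(c)^4 - 1.55*sin(c)^3 - 1.2016*sin(c)^2 + 0.0376*sin(c) + 0.2209)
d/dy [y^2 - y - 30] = 2*y - 1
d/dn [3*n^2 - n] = 6*n - 1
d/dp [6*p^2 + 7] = 12*p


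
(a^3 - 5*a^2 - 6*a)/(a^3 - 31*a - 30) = a/(a + 5)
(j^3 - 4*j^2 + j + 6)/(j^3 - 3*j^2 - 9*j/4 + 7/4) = 4*(j^2 - 5*j + 6)/(4*j^2 - 16*j + 7)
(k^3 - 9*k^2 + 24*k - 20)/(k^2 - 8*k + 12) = (k^2 - 7*k + 10)/(k - 6)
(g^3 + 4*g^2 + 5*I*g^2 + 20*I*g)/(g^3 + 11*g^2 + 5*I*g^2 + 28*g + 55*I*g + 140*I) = g/(g + 7)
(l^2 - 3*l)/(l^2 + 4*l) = (l - 3)/(l + 4)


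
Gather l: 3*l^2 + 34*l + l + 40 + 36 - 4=3*l^2 + 35*l + 72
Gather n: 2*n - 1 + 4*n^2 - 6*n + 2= 4*n^2 - 4*n + 1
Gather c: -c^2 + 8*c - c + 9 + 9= -c^2 + 7*c + 18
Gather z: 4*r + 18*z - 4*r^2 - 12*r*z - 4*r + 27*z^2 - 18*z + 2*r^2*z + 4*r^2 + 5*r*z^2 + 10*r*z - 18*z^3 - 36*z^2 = -18*z^3 + z^2*(5*r - 9) + z*(2*r^2 - 2*r)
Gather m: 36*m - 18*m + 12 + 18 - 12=18*m + 18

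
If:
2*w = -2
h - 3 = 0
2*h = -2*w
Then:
No Solution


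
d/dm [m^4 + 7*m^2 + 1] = 4*m^3 + 14*m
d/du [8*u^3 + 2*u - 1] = 24*u^2 + 2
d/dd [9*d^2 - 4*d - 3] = 18*d - 4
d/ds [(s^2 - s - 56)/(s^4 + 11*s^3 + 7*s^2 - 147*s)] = 2*(-s^3 + 10*s^2 + 32*s - 84)/(s^2*(s^4 + 8*s^3 - 26*s^2 - 168*s + 441))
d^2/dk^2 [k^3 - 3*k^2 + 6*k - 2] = 6*k - 6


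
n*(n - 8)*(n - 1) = n^3 - 9*n^2 + 8*n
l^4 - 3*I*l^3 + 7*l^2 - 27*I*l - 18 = (l - 3*I)*(l - 2*I)*(l - I)*(l + 3*I)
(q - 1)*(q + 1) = q^2 - 1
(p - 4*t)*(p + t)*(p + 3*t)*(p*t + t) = p^4*t + p^3*t - 13*p^2*t^3 - 12*p*t^4 - 13*p*t^3 - 12*t^4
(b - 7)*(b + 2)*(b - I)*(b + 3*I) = b^4 - 5*b^3 + 2*I*b^3 - 11*b^2 - 10*I*b^2 - 15*b - 28*I*b - 42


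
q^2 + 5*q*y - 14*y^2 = (q - 2*y)*(q + 7*y)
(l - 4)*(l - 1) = l^2 - 5*l + 4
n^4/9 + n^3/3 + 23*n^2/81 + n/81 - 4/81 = (n/3 + 1/3)^2*(n - 1/3)*(n + 4/3)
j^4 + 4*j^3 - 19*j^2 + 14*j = j*(j - 2)*(j - 1)*(j + 7)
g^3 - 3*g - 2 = (g - 2)*(g + 1)^2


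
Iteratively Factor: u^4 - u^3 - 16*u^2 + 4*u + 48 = (u - 2)*(u^3 + u^2 - 14*u - 24) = (u - 2)*(u + 3)*(u^2 - 2*u - 8) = (u - 2)*(u + 2)*(u + 3)*(u - 4)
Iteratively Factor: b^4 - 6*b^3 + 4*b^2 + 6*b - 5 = (b - 5)*(b^3 - b^2 - b + 1) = (b - 5)*(b + 1)*(b^2 - 2*b + 1) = (b - 5)*(b - 1)*(b + 1)*(b - 1)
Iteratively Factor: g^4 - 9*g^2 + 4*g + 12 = (g - 2)*(g^3 + 2*g^2 - 5*g - 6) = (g - 2)*(g + 1)*(g^2 + g - 6) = (g - 2)^2*(g + 1)*(g + 3)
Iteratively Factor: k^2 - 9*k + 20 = (k - 5)*(k - 4)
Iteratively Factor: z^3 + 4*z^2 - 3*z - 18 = (z - 2)*(z^2 + 6*z + 9) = (z - 2)*(z + 3)*(z + 3)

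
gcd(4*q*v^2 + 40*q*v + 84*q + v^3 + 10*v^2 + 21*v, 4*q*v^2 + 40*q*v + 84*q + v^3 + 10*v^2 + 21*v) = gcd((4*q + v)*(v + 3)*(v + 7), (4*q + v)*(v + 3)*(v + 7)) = 4*q*v^2 + 40*q*v + 84*q + v^3 + 10*v^2 + 21*v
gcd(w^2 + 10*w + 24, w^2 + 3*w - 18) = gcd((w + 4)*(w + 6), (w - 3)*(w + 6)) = w + 6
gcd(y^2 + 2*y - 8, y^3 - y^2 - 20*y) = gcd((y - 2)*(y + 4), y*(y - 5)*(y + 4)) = y + 4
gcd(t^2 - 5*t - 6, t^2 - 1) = t + 1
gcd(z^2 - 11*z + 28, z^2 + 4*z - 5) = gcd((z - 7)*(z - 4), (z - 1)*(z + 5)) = 1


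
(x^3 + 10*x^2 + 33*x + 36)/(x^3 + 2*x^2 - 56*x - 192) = (x^2 + 6*x + 9)/(x^2 - 2*x - 48)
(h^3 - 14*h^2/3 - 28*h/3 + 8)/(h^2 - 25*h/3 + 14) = (3*h^2 + 4*h - 4)/(3*h - 7)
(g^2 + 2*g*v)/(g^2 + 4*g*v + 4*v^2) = g/(g + 2*v)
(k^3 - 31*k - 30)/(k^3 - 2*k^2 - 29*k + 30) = (k + 1)/(k - 1)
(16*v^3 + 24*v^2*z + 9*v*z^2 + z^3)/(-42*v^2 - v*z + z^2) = (16*v^3 + 24*v^2*z + 9*v*z^2 + z^3)/(-42*v^2 - v*z + z^2)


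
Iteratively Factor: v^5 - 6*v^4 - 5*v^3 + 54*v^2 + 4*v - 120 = (v + 2)*(v^4 - 8*v^3 + 11*v^2 + 32*v - 60) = (v - 3)*(v + 2)*(v^3 - 5*v^2 - 4*v + 20) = (v - 3)*(v - 2)*(v + 2)*(v^2 - 3*v - 10) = (v - 3)*(v - 2)*(v + 2)^2*(v - 5)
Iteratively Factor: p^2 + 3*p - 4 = (p - 1)*(p + 4)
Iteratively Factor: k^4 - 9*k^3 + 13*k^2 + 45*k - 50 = (k - 5)*(k^3 - 4*k^2 - 7*k + 10) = (k - 5)*(k - 1)*(k^2 - 3*k - 10) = (k - 5)*(k - 1)*(k + 2)*(k - 5)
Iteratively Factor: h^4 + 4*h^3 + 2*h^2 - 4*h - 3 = (h - 1)*(h^3 + 5*h^2 + 7*h + 3) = (h - 1)*(h + 1)*(h^2 + 4*h + 3) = (h - 1)*(h + 1)*(h + 3)*(h + 1)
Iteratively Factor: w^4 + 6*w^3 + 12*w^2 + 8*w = (w + 2)*(w^3 + 4*w^2 + 4*w) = (w + 2)^2*(w^2 + 2*w) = w*(w + 2)^2*(w + 2)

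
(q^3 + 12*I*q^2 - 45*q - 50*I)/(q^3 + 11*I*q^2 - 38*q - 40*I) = (q + 5*I)/(q + 4*I)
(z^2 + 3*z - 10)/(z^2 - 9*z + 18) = (z^2 + 3*z - 10)/(z^2 - 9*z + 18)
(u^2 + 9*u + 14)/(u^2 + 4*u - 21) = (u + 2)/(u - 3)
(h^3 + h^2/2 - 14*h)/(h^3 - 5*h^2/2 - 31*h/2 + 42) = h/(h - 3)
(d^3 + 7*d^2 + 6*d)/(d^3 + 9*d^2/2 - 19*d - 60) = 2*d*(d + 1)/(2*d^2 - 3*d - 20)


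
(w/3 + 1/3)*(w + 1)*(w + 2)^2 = w^4/3 + 2*w^3 + 13*w^2/3 + 4*w + 4/3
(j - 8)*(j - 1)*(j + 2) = j^3 - 7*j^2 - 10*j + 16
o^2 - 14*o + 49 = (o - 7)^2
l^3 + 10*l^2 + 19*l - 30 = (l - 1)*(l + 5)*(l + 6)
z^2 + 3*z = z*(z + 3)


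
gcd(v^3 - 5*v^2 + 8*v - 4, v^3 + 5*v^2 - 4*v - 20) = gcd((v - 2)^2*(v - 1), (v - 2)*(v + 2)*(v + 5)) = v - 2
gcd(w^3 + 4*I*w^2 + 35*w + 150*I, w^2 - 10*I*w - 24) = w - 6*I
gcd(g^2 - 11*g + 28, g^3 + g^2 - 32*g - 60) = 1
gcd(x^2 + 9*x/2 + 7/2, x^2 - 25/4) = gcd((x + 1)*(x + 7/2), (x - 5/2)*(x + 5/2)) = 1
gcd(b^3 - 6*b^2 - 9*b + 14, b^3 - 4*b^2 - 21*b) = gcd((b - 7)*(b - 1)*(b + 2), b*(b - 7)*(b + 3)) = b - 7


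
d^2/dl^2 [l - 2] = 0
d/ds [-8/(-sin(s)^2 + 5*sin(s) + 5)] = 8*(5 - 2*sin(s))*cos(s)/(5*sin(s) + cos(s)^2 + 4)^2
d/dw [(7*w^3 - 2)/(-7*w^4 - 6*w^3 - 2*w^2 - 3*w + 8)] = (49*w^6 - 14*w^4 - 98*w^3 + 132*w^2 - 8*w - 6)/(49*w^8 + 84*w^7 + 64*w^6 + 66*w^5 - 72*w^4 - 84*w^3 - 23*w^2 - 48*w + 64)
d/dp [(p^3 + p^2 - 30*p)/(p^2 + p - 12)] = (p^4 + 2*p^3 - 5*p^2 - 24*p + 360)/(p^4 + 2*p^3 - 23*p^2 - 24*p + 144)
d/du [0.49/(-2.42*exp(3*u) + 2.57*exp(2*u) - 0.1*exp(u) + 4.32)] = (3.5574*exp(2*u) - 2.5186*exp(u) + 0.049)*exp(u)/(2.42*exp(3*u) - 2.57*exp(2*u) + 0.1*exp(u) - 4.32)^2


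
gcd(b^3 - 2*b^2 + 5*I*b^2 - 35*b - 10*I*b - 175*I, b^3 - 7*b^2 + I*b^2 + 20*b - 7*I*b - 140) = b^2 + b*(-7 + 5*I) - 35*I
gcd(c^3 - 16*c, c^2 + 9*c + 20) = c + 4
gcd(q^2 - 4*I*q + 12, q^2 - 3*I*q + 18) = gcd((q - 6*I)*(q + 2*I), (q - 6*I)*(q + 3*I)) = q - 6*I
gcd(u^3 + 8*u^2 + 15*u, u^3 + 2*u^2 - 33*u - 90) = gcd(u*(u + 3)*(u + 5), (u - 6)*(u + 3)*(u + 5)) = u^2 + 8*u + 15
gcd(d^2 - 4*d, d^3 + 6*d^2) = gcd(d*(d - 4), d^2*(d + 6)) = d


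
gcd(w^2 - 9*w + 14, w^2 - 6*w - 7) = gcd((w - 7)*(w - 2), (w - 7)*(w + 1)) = w - 7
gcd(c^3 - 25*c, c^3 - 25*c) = c^3 - 25*c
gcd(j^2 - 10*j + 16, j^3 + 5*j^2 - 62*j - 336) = j - 8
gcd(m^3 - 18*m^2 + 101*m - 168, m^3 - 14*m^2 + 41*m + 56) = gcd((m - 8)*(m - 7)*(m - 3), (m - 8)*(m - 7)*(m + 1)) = m^2 - 15*m + 56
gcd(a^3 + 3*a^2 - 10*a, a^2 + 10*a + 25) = a + 5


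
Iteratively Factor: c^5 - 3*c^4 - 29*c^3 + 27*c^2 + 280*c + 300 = (c + 2)*(c^4 - 5*c^3 - 19*c^2 + 65*c + 150) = (c - 5)*(c + 2)*(c^3 - 19*c - 30) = (c - 5)*(c + 2)*(c + 3)*(c^2 - 3*c - 10) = (c - 5)^2*(c + 2)*(c + 3)*(c + 2)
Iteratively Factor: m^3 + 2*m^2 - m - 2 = (m - 1)*(m^2 + 3*m + 2) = (m - 1)*(m + 1)*(m + 2)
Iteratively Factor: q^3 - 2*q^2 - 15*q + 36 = (q - 3)*(q^2 + q - 12) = (q - 3)*(q + 4)*(q - 3)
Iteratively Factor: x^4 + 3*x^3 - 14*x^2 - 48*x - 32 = (x - 4)*(x^3 + 7*x^2 + 14*x + 8) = (x - 4)*(x + 4)*(x^2 + 3*x + 2) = (x - 4)*(x + 1)*(x + 4)*(x + 2)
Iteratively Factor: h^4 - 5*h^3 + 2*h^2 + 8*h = (h - 2)*(h^3 - 3*h^2 - 4*h) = (h - 2)*(h + 1)*(h^2 - 4*h) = h*(h - 2)*(h + 1)*(h - 4)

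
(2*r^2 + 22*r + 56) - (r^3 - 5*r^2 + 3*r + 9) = -r^3 + 7*r^2 + 19*r + 47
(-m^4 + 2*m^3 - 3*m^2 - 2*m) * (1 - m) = m^5 - 3*m^4 + 5*m^3 - m^2 - 2*m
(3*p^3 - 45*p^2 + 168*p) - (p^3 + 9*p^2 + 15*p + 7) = 2*p^3 - 54*p^2 + 153*p - 7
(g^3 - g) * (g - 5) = g^4 - 5*g^3 - g^2 + 5*g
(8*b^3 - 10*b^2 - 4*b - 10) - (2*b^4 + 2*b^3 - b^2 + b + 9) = -2*b^4 + 6*b^3 - 9*b^2 - 5*b - 19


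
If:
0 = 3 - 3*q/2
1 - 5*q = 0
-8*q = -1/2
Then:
No Solution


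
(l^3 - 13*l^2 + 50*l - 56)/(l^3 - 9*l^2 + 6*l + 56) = (l - 2)/(l + 2)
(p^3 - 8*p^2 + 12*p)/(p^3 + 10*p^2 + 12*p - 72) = p*(p - 6)/(p^2 + 12*p + 36)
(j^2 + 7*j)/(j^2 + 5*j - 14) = j/(j - 2)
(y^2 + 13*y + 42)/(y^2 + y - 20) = (y^2 + 13*y + 42)/(y^2 + y - 20)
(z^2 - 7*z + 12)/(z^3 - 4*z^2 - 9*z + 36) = 1/(z + 3)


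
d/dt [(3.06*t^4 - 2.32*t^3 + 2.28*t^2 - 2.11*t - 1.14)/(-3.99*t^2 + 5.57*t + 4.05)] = (-24.4188*t^5 + 60.3894*t^4 + 23.7272*t^3 - 23.9073*t^2 + 9.3708*t - 2.1957)/(15.9201*t^4 - 44.4486*t^3 - 1.2941*t^2 + 45.117*t + 16.4025)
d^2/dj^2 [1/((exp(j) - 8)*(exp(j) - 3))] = (4*exp(3*j) - 33*exp(2*j) + 25*exp(j) + 264)*exp(j)/(exp(6*j) - 33*exp(5*j) + 435*exp(4*j) - 2915*exp(3*j) + 10440*exp(2*j) - 19008*exp(j) + 13824)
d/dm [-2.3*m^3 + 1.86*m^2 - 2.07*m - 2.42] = -6.9*m^2 + 3.72*m - 2.07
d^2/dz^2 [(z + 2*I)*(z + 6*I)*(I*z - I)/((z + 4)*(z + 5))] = (z^3*(160 + 116*I) + z^2*(960 + 1272*I) + z*(-960 + 4488*I) - 9280 + 4984*I)/(z^6 + 27*z^5 + 303*z^4 + 1809*z^3 + 6060*z^2 + 10800*z + 8000)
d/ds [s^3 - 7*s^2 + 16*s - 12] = 3*s^2 - 14*s + 16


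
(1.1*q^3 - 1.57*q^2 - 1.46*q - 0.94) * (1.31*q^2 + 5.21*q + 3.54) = 1.441*q^5 + 3.6743*q^4 - 6.1983*q^3 - 14.3958*q^2 - 10.0658*q - 3.3276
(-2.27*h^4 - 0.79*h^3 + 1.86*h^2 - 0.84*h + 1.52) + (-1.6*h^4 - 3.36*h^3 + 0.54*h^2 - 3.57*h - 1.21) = -3.87*h^4 - 4.15*h^3 + 2.4*h^2 - 4.41*h + 0.31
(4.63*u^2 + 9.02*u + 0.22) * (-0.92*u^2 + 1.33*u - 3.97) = -4.2596*u^4 - 2.1405*u^3 - 6.5869*u^2 - 35.5168*u - 0.8734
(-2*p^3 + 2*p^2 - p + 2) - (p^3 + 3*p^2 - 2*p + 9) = -3*p^3 - p^2 + p - 7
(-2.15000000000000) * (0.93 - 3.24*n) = 6.966*n - 1.9995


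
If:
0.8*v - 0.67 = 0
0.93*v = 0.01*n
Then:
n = 77.89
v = 0.84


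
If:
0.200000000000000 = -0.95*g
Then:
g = -0.21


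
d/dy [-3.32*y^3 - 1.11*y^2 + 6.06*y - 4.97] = -9.96*y^2 - 2.22*y + 6.06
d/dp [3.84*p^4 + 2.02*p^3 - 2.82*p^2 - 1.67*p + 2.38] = 15.36*p^3 + 6.06*p^2 - 5.64*p - 1.67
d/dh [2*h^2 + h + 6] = 4*h + 1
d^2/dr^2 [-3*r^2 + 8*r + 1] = -6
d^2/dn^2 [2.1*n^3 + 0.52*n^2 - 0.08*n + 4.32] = 12.6*n + 1.04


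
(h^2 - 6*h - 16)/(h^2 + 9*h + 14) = (h - 8)/(h + 7)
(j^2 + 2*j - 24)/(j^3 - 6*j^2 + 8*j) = (j + 6)/(j*(j - 2))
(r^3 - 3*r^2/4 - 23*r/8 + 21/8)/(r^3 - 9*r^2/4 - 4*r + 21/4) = (r - 3/2)/(r - 3)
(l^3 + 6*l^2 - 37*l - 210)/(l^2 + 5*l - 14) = (l^2 - l - 30)/(l - 2)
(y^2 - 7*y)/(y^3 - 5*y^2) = (y - 7)/(y*(y - 5))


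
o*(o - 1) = o^2 - o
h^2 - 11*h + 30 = (h - 6)*(h - 5)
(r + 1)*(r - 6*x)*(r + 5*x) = r^3 - r^2*x + r^2 - 30*r*x^2 - r*x - 30*x^2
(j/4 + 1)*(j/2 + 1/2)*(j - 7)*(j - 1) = j^4/8 - 3*j^3/8 - 29*j^2/8 + 3*j/8 + 7/2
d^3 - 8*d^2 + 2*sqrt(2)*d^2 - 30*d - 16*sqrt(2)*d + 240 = (d - 8)*(d - 3*sqrt(2))*(d + 5*sqrt(2))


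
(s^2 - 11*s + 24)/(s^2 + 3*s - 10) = (s^2 - 11*s + 24)/(s^2 + 3*s - 10)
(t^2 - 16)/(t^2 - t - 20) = (t - 4)/(t - 5)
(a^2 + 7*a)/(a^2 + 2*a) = (a + 7)/(a + 2)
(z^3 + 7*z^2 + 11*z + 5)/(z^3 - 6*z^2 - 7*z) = (z^2 + 6*z + 5)/(z*(z - 7))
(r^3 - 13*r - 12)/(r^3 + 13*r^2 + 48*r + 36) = (r^2 - r - 12)/(r^2 + 12*r + 36)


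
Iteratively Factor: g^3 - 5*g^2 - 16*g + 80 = (g - 5)*(g^2 - 16) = (g - 5)*(g + 4)*(g - 4)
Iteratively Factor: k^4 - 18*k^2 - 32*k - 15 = (k + 1)*(k^3 - k^2 - 17*k - 15) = (k + 1)*(k + 3)*(k^2 - 4*k - 5) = (k - 5)*(k + 1)*(k + 3)*(k + 1)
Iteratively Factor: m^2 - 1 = (m - 1)*(m + 1)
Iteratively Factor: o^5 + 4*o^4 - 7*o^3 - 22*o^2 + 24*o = (o + 3)*(o^4 + o^3 - 10*o^2 + 8*o) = o*(o + 3)*(o^3 + o^2 - 10*o + 8) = o*(o - 2)*(o + 3)*(o^2 + 3*o - 4) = o*(o - 2)*(o - 1)*(o + 3)*(o + 4)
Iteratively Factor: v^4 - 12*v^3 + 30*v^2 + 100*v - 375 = (v - 5)*(v^3 - 7*v^2 - 5*v + 75) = (v - 5)^2*(v^2 - 2*v - 15) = (v - 5)^2*(v + 3)*(v - 5)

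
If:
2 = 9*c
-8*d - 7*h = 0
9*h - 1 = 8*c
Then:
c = 2/9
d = -175/648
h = 25/81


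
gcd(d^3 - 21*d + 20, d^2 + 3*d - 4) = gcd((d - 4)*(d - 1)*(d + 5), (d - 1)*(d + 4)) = d - 1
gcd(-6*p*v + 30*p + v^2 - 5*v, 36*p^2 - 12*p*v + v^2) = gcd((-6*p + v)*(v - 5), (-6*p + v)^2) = 6*p - v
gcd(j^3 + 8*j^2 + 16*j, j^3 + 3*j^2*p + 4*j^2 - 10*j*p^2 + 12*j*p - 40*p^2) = j + 4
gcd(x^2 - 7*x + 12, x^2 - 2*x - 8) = x - 4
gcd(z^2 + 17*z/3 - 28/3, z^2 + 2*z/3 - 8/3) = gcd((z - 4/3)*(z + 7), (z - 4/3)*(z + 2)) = z - 4/3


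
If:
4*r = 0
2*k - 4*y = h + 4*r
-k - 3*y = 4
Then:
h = -10*y - 8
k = -3*y - 4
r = 0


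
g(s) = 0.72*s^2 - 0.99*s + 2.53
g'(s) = 1.44*s - 0.99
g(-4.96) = 25.15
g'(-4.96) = -8.13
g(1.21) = 2.39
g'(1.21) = 0.75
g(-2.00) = 7.39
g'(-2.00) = -3.87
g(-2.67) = 10.31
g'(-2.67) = -4.83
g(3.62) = 8.38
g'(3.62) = 4.22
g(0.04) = 2.49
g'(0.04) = -0.93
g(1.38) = 2.53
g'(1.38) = 1.00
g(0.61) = 2.19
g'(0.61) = -0.11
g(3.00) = 6.04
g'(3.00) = 3.33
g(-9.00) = 69.76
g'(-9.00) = -13.95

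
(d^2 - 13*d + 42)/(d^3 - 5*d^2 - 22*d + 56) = (d - 6)/(d^2 + 2*d - 8)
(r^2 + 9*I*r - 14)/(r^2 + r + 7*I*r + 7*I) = (r + 2*I)/(r + 1)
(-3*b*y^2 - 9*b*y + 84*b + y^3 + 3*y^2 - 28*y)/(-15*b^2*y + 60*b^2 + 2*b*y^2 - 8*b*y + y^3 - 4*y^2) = (y + 7)/(5*b + y)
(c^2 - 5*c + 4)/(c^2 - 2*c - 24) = (-c^2 + 5*c - 4)/(-c^2 + 2*c + 24)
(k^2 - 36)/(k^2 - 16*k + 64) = (k^2 - 36)/(k^2 - 16*k + 64)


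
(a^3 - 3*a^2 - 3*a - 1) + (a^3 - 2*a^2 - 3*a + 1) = 2*a^3 - 5*a^2 - 6*a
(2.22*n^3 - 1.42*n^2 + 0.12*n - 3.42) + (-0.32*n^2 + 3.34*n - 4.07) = 2.22*n^3 - 1.74*n^2 + 3.46*n - 7.49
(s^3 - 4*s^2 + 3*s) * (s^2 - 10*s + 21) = s^5 - 14*s^4 + 64*s^3 - 114*s^2 + 63*s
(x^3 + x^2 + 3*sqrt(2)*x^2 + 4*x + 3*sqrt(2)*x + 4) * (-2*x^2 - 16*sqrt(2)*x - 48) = -2*x^5 - 22*sqrt(2)*x^4 - 2*x^4 - 152*x^3 - 22*sqrt(2)*x^3 - 208*sqrt(2)*x^2 - 152*x^2 - 208*sqrt(2)*x - 192*x - 192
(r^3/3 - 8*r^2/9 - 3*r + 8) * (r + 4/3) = r^4/3 - 4*r^3/9 - 113*r^2/27 + 4*r + 32/3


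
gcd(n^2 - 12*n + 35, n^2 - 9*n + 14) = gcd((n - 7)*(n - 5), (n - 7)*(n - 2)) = n - 7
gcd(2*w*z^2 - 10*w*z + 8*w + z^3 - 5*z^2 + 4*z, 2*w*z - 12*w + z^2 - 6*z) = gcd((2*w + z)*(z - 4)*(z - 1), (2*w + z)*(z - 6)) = 2*w + z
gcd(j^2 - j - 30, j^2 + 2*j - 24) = 1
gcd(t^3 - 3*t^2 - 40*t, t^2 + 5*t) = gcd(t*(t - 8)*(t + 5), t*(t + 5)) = t^2 + 5*t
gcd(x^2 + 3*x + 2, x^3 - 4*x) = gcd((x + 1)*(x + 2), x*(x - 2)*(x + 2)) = x + 2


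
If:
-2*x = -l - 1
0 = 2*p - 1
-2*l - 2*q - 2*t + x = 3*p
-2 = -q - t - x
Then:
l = -8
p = 1/2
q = 11/2 - t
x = -7/2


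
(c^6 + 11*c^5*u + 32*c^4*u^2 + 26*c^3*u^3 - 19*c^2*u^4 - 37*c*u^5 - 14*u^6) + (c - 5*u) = c^6 + 11*c^5*u + 32*c^4*u^2 + 26*c^3*u^3 - 19*c^2*u^4 - 37*c*u^5 + c - 14*u^6 - 5*u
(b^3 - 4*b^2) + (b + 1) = b^3 - 4*b^2 + b + 1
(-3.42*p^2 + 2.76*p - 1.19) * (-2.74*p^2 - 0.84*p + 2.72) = 9.3708*p^4 - 4.6896*p^3 - 8.3602*p^2 + 8.5068*p - 3.2368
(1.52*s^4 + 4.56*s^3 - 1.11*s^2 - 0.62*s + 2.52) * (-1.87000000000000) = -2.8424*s^4 - 8.5272*s^3 + 2.0757*s^2 + 1.1594*s - 4.7124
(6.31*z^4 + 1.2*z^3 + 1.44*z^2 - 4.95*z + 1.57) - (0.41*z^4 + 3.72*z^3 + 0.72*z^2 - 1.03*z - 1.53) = 5.9*z^4 - 2.52*z^3 + 0.72*z^2 - 3.92*z + 3.1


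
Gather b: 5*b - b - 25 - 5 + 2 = 4*b - 28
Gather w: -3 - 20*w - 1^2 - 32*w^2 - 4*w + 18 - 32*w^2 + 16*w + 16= -64*w^2 - 8*w + 30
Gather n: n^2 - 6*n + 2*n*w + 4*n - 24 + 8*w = n^2 + n*(2*w - 2) + 8*w - 24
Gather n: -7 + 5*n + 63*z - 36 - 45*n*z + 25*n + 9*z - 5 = n*(30 - 45*z) + 72*z - 48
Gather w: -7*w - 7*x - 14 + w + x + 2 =-6*w - 6*x - 12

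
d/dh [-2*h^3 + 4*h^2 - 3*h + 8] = -6*h^2 + 8*h - 3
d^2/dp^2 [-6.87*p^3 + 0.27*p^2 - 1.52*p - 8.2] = 0.54 - 41.22*p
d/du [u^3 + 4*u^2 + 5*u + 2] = 3*u^2 + 8*u + 5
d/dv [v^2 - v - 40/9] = 2*v - 1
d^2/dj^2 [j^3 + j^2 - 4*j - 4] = 6*j + 2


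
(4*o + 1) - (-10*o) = 14*o + 1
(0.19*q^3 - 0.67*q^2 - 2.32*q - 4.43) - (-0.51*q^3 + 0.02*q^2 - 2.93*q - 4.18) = 0.7*q^3 - 0.69*q^2 + 0.61*q - 0.25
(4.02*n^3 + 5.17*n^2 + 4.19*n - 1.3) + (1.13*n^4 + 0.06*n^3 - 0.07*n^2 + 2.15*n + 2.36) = 1.13*n^4 + 4.08*n^3 + 5.1*n^2 + 6.34*n + 1.06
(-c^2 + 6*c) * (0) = 0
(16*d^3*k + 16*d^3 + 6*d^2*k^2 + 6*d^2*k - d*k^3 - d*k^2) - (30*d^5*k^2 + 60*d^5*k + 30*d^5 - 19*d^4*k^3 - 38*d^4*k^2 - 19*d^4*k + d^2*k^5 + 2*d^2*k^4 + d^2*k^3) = -30*d^5*k^2 - 60*d^5*k - 30*d^5 + 19*d^4*k^3 + 38*d^4*k^2 + 19*d^4*k + 16*d^3*k + 16*d^3 - d^2*k^5 - 2*d^2*k^4 - d^2*k^3 + 6*d^2*k^2 + 6*d^2*k - d*k^3 - d*k^2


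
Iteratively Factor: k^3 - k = (k)*(k^2 - 1) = k*(k - 1)*(k + 1)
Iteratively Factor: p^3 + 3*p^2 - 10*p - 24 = (p + 2)*(p^2 + p - 12) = (p - 3)*(p + 2)*(p + 4)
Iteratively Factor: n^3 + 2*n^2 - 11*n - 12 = (n + 4)*(n^2 - 2*n - 3) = (n - 3)*(n + 4)*(n + 1)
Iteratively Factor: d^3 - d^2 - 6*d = (d + 2)*(d^2 - 3*d) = (d - 3)*(d + 2)*(d)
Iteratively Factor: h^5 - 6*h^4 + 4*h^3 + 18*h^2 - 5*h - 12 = (h - 1)*(h^4 - 5*h^3 - h^2 + 17*h + 12) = (h - 1)*(h + 1)*(h^3 - 6*h^2 + 5*h + 12) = (h - 3)*(h - 1)*(h + 1)*(h^2 - 3*h - 4) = (h - 4)*(h - 3)*(h - 1)*(h + 1)*(h + 1)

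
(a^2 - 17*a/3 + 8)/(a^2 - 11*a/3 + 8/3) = (a - 3)/(a - 1)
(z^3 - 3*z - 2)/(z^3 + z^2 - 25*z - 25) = (z^2 - z - 2)/(z^2 - 25)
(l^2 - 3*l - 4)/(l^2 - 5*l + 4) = (l + 1)/(l - 1)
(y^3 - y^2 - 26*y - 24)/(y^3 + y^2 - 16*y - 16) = (y - 6)/(y - 4)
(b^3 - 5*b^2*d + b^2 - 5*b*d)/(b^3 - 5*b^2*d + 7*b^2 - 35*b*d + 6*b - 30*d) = b/(b + 6)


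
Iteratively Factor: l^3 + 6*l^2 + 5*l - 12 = (l + 3)*(l^2 + 3*l - 4) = (l + 3)*(l + 4)*(l - 1)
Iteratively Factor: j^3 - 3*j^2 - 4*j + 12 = (j - 2)*(j^2 - j - 6) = (j - 2)*(j + 2)*(j - 3)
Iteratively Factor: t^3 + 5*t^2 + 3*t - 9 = (t + 3)*(t^2 + 2*t - 3) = (t + 3)^2*(t - 1)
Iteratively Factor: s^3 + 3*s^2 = (s)*(s^2 + 3*s) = s*(s + 3)*(s)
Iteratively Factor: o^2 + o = (o + 1)*(o)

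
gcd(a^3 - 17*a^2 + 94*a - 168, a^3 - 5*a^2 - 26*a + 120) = a^2 - 10*a + 24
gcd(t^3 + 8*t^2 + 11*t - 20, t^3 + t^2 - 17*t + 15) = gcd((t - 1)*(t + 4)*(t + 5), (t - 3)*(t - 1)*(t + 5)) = t^2 + 4*t - 5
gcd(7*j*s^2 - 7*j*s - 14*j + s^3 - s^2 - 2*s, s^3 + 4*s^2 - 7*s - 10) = s^2 - s - 2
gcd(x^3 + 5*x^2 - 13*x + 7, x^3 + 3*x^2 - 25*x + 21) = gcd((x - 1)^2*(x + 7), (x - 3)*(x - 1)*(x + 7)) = x^2 + 6*x - 7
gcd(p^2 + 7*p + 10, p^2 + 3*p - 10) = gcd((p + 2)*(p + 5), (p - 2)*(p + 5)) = p + 5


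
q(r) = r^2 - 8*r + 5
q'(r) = 2*r - 8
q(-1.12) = 15.21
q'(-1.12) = -10.24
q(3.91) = -10.99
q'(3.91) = -0.18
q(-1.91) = 23.93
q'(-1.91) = -11.82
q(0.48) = 1.39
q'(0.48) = -7.04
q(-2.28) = 28.44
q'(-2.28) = -12.56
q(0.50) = 1.25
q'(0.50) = -7.00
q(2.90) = -9.79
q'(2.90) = -2.20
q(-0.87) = 12.72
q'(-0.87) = -9.74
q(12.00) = 53.00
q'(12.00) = 16.00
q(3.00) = -10.00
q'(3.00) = -2.00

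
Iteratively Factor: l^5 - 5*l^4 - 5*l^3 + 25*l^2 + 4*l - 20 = (l - 5)*(l^4 - 5*l^2 + 4) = (l - 5)*(l + 1)*(l^3 - l^2 - 4*l + 4) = (l - 5)*(l - 2)*(l + 1)*(l^2 + l - 2) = (l - 5)*(l - 2)*(l + 1)*(l + 2)*(l - 1)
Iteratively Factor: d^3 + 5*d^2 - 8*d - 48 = (d - 3)*(d^2 + 8*d + 16) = (d - 3)*(d + 4)*(d + 4)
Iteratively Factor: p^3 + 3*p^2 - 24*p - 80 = (p + 4)*(p^2 - p - 20) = (p - 5)*(p + 4)*(p + 4)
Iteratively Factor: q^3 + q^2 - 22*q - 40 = (q - 5)*(q^2 + 6*q + 8) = (q - 5)*(q + 2)*(q + 4)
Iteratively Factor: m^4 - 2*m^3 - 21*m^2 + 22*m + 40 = (m + 4)*(m^3 - 6*m^2 + 3*m + 10) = (m - 2)*(m + 4)*(m^2 - 4*m - 5) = (m - 5)*(m - 2)*(m + 4)*(m + 1)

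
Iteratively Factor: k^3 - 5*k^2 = (k - 5)*(k^2) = k*(k - 5)*(k)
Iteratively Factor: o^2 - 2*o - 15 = (o + 3)*(o - 5)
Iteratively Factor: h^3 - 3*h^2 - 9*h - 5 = (h + 1)*(h^2 - 4*h - 5) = (h + 1)^2*(h - 5)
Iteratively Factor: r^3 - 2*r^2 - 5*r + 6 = (r - 3)*(r^2 + r - 2) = (r - 3)*(r + 2)*(r - 1)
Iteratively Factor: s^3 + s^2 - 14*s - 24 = (s + 3)*(s^2 - 2*s - 8) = (s - 4)*(s + 3)*(s + 2)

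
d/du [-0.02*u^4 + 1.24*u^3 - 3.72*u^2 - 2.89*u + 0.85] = -0.08*u^3 + 3.72*u^2 - 7.44*u - 2.89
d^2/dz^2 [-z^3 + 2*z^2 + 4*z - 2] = 4 - 6*z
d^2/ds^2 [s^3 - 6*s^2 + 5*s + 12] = 6*s - 12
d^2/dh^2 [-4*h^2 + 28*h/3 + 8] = -8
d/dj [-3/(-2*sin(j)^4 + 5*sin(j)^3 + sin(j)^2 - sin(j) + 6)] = 3*(-8*sin(j)^3 + 15*sin(j)^2 + 2*sin(j) - 1)*cos(j)/(-2*sin(j)^4 + 5*sin(j)^3 + sin(j)^2 - sin(j) + 6)^2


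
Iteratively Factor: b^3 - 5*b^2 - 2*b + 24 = (b - 3)*(b^2 - 2*b - 8) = (b - 3)*(b + 2)*(b - 4)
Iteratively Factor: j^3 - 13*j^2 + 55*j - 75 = (j - 3)*(j^2 - 10*j + 25) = (j - 5)*(j - 3)*(j - 5)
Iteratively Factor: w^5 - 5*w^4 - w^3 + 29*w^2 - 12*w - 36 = (w - 3)*(w^4 - 2*w^3 - 7*w^2 + 8*w + 12) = (w - 3)*(w + 2)*(w^3 - 4*w^2 + w + 6) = (w - 3)^2*(w + 2)*(w^2 - w - 2) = (w - 3)^2*(w - 2)*(w + 2)*(w + 1)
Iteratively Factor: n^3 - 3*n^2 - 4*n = (n)*(n^2 - 3*n - 4) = n*(n + 1)*(n - 4)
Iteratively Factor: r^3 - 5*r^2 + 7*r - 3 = (r - 1)*(r^2 - 4*r + 3) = (r - 3)*(r - 1)*(r - 1)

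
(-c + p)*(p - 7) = -c*p + 7*c + p^2 - 7*p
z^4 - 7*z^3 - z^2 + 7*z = z*(z - 7)*(z - 1)*(z + 1)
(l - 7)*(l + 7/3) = l^2 - 14*l/3 - 49/3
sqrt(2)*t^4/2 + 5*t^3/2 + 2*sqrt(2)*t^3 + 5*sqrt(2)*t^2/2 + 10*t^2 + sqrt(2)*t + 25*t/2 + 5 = (t + 1)^2*(t + 5*sqrt(2)/2)*(sqrt(2)*t/2 + sqrt(2))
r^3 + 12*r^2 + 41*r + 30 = (r + 1)*(r + 5)*(r + 6)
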